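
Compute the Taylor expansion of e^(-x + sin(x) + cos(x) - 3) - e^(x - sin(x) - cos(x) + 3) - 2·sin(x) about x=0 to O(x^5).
x^4·(-e^(2)/12 + e^(-2)/6) + x^3·(-e^(2)/6 - e^(-2)/6 + 1/3) + x^2·(-e^(2)/2 - e^(-2)/2) - 2·x - e^(2) + e^(-2)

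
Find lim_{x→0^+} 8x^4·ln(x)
This is a 0·∞ indeterminate form at x → 0⁺.
Rewrite the product as 8·ln(x) / x^(-4) and apply L'Hôpital, or use the standard hierarchy x^(-4) ≫ |ln x| as x → 0⁺.
The indeterminate product → 0, so the limit = 0.

Final answer: 0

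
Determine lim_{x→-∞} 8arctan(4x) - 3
Evaluate the dominant behaviour as x → -∞; each term tends to a finite value or vanishes.
Limit = -4·π - 3.

Final answer: -4·π - 3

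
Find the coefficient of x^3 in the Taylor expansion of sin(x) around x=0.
Expand to order 3: sin(x) = -x^3/6 + x + O(x^4).
The coefficient of x^3 is -1/6.

Final answer: -1/6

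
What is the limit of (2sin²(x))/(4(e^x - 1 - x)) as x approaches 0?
Both numerator and denominator → 0 as x → 0; this is a 0/0 indeterminate form.
Expand each to leading order near x = 0: numerator ~ 2·x^2, denominator ~ 2·x^2.
The limit of the ratio is 1.

Final answer: 1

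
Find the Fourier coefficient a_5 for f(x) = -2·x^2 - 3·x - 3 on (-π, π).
a_5 = (1/π) ∫_{-π}^{π} f(x)·cos(5x) dx.
Evaluate the integral (use parity and integration by parts as needed): a_5 = 8/25.

Final answer: 8/25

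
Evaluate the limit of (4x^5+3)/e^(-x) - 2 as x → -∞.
The quotient is an ∞/∞ indeterminate form as x → -∞.
Compare growth rates of the dominant terms (exponentials ≫ polynomials ≫ logarithms), or apply L'Hôpital's rule; the quotient → 0.
Adding the constant: 0 - 2 = -2. Limit = -2.

Final answer: -2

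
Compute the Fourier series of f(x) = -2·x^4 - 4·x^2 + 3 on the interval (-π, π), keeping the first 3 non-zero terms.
(-80 + 16·π^2)·cos(x) + (2 - 4·π^2)·cos(2·x) - 2·π^4/5 - 4·π^2/3 + 3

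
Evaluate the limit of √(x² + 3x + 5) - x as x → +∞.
This is an ∞ − ∞ indeterminate form.
Multiply and divide by the conjugate √(x²+3x + 5) + x; the x² terms cancel, leaving (3x + 5)/(√(x²+3x + 5)+x) → 3/2.
Limit = 3/2.

Final answer: 3/2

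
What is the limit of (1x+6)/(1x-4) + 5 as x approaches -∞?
Evaluate the dominant behaviour as x → -∞; each term tends to a finite value or vanishes.
Limit = 6.

Final answer: 6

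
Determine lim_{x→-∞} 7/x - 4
Evaluate the dominant behaviour as x → -∞; each term tends to a finite value or vanishes.
Limit = -4.

Final answer: -4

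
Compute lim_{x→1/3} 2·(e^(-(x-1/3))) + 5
Direct substitution at x = 1/3 gives 7.

Final answer: 7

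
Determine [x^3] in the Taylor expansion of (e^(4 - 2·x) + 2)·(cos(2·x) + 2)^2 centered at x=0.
Expand to order 3: (e^(4 - 2·x) + 2)·(cos(2·x) + 2)^2 = 12·x^3·e^(4) + x^2·(-24 + 6·e^(4)) - 18·x·e^(4) + 18 + 9·e^(4) + O(x^4).
The coefficient of x^3 is 12·e^(4).

Final answer: 12·e^(4)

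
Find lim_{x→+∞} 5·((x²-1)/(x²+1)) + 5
Evaluate the dominant behaviour as x → +∞; each term tends to a finite value or vanishes.
Limit = 10.

Final answer: 10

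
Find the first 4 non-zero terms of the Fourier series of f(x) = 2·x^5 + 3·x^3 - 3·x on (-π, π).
(-74·π^2 + 4·π^4 + 438)·sin(x) + (-2·π^4 - 15/2 + 7·π^2)·sin(2·x) + (-26·π^2/27 - 110/81 + 4·π^4/3)·sin(3·x) + (-π^4 - π^2/4 + 51/32)·sin(4·x)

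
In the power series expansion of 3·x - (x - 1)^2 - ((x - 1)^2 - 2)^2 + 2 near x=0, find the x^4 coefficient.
Expand to order 4: 3·x - (x - 1)^2 - ((x - 1)^2 - 2)^2 + 2 = -x^4 + 4·x^3 - 3·x^2 + x + O(x^5).
The coefficient of x^4 is -1.

Final answer: -1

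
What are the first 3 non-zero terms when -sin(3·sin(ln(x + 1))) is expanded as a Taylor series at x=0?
4·x^3 + 3·x^2/2 - 3·x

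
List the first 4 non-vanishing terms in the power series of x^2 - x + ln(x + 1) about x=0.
x^5/5 - x^4/4 + x^3/3 + x^2/2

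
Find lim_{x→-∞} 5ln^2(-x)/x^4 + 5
The quotient is an ∞/∞ indeterminate form as x → -∞.
Compare growth rates of the dominant terms (exponentials ≫ polynomials ≫ logarithms), or apply L'Hôpital's rule; the quotient → 0.
Adding the constant: 0 + 5 = 5. Limit = 5.

Final answer: 5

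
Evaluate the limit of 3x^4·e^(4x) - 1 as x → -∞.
The product is a 0·∞ indeterminate form at x → -∞.
Rewrite the product as 3x^4 / e^(-4x) (an ∞/∞ form) and apply L'Hôpital, or use the standard hierarchy e^(4|x|) ≫ |x^4| as x → -∞.
The indeterminate product → 0, so the limit = -1.

Final answer: -1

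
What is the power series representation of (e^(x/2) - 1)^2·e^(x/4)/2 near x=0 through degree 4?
29·x^4/768 + 3·x^3/32 + x^2/8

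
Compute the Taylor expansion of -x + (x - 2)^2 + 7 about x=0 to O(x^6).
x^2 - 5·x + 11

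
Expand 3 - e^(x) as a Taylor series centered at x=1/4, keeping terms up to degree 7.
-e^(1/4) + 3 - e^(1/4)·(x - 1/4) - e^(1/4)·(x - 1/4)^2/2 - e^(1/4)·(x - 1/4)^3/6 - e^(1/4)·(x - 1/4)^4/24 - e^(1/4)·(x - 1/4)^5/120 - e^(1/4)·(x - 1/4)^6/720 - e^(1/4)·(x - 1/4)^7/5040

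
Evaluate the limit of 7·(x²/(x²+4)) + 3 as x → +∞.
Evaluate the dominant behaviour as x → +∞; each term tends to a finite value or vanishes.
Limit = 10.

Final answer: 10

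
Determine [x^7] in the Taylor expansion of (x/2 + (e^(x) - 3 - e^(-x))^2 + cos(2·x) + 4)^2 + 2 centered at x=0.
Expand to order 7: (x/2 + (e^(x) - 3 - e^(-x))^2 + cos(2·x) + 4)^2 + 2 = -473·x^7/45 + 1511·x^6/90 - 284·x^5/5 + 106·x^4 - 102·x^3 + 753·x^2/4 - 322·x + 198 + O(x^8).
The coefficient of x^7 is -473/45.

Final answer: -473/45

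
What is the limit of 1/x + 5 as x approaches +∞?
Evaluate the dominant behaviour as x → +∞; each term tends to a finite value or vanishes.
Limit = 5.

Final answer: 5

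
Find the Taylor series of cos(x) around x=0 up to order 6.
-x^6/720 + x^4/24 - x^2/2 + 1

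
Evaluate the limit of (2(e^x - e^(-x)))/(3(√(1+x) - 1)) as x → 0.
Both numerator and denominator → 0 as x → 0; this is a 0/0 indeterminate form.
Expand each to leading order near x = 0: numerator ~ 4·x, denominator ~ 3·x/2.
The limit of the ratio is 8/3.

Final answer: 8/3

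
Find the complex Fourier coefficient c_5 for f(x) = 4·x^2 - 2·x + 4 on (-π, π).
Compute the real Fourier coefficients first: a_5 = -16/25, b_5 = -4/5.
Then c_5 = (a_5 − i·b_5)/2 = -8/25 + 2·i/5.

Final answer: -8/25 + 2·i/5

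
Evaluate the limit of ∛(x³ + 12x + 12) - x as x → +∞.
This is an ∞ − ∞ indeterminate form.
Multiply by (A² + AB + B²)/(A² + AB + B²) where A = ∛(x³+12x + 12), B = x to use A³ − B³ = (A−B)(A²+AB+B²); the x³ terms cancel, leaving (12x + 12)/(A²+AB+B²) with denominator ~ 3x², so the limit is 0.
Limit = 0.

Final answer: 0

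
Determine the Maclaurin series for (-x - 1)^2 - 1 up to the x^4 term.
x^2 + 2·x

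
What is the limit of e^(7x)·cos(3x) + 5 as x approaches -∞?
Evaluate the dominant behaviour as x → -∞; each term tends to a finite value or vanishes.
Limit = 5.

Final answer: 5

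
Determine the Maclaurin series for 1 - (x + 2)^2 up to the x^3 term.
-x^2 - 4·x - 3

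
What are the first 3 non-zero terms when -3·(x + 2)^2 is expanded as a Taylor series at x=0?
-3·x^2 - 12·x - 12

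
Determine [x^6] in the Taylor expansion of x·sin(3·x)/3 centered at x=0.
Expand to order 6: x·sin(3·x)/3 = 27·x^6/40 - 3·x^4/2 + x^2 + O(x^7).
The coefficient of x^6 is 27/40.

Final answer: 27/40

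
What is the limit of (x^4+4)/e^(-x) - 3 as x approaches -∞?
The quotient is an ∞/∞ indeterminate form as x → -∞.
Compare growth rates of the dominant terms (exponentials ≫ polynomials ≫ logarithms), or apply L'Hôpital's rule; the quotient → 0.
Adding the constant: 0 - 3 = -3. Limit = -3.

Final answer: -3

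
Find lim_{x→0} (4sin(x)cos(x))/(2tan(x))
Both numerator and denominator → 0 as x → 0; this is a 0/0 indeterminate form.
Expand each to leading order near x = 0: numerator ~ 4·x, denominator ~ 2·x.
The limit of the ratio is 2.

Final answer: 2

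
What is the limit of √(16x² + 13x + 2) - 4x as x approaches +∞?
As x → +∞: multiply by the conjugate to get (13x+2)/(√(16x²+13x+2)+4x); the denominator ~ 8x, so the limit is 13/8.
Limit = 13/8.

Final answer: 13/8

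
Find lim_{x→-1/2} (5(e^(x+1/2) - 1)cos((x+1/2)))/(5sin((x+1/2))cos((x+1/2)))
Both numerator and denominator → 0 as x → -1/2; this is a 0/0 indeterminate form.
Expand each to leading order near x = -1/2: numerator ~ 5·(x + 1/2), denominator ~ 5·(x + 1/2).
The limit of the ratio is 1.

Final answer: 1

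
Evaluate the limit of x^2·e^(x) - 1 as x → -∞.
The product is a 0·∞ indeterminate form at x → -∞.
Rewrite the product as x^2 / e^(-x) (an ∞/∞ form) and apply L'Hôpital, or use the standard hierarchy e^(|x|) ≫ |x^2| as x → -∞.
The indeterminate product → 0, so the limit = -1.

Final answer: -1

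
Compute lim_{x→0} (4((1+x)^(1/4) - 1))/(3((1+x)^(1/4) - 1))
Both numerator and denominator → 0 as x → 0; this is a 0/0 indeterminate form.
Expand each to leading order near x = 0: numerator ~ x, denominator ~ 3·x/4.
The limit of the ratio is 4/3.

Final answer: 4/3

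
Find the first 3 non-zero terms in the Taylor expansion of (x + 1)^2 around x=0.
x^2 + 2·x + 1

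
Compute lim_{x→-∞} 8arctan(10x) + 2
Evaluate the dominant behaviour as x → -∞; each term tends to a finite value or vanishes.
Limit = 2 - 4·π.

Final answer: 2 - 4·π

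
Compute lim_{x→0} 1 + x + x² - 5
Direct substitution at x = 0 gives -4.

Final answer: -4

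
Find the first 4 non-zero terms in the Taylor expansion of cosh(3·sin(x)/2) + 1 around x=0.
-383·x^6/5120 - 21·x^4/128 + 9·x^2/8 + 2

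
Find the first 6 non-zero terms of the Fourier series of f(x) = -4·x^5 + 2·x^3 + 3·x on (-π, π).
(-978 - 8·π^4 + 164·π^2)·sin(x) + (-22·π^2 + 30 + 4·π^4)·sin(2·x) + (-8·π^4/3 - 230/81 + 196·π^2/27)·sin(3·x) + (-7·π^2/2 - 3/16 + 2·π^4)·sin(4·x) + (-8·π^4/5 + 438/625 + 52·π^2/25)·sin(5·x) + (-38·π^2/27 - 62/81 + 4·π^4/3)·sin(6·x)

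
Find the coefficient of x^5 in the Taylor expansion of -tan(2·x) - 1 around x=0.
Expand to order 5: -tan(2·x) - 1 = -64·x^5/15 - 8·x^3/3 - 2·x - 1 + O(x^6).
The coefficient of x^5 is -64/15.

Final answer: -64/15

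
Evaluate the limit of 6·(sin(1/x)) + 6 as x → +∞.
Evaluate the dominant behaviour as x → +∞; each term tends to a finite value or vanishes.
Limit = 6.

Final answer: 6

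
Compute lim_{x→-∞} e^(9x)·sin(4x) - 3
Evaluate the dominant behaviour as x → -∞; each term tends to a finite value or vanishes.
Limit = -3.

Final answer: -3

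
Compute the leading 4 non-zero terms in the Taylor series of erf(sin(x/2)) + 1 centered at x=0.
11·x^5/(640·√(π)) - x^3/(8·√(π)) + x/√(π) + 1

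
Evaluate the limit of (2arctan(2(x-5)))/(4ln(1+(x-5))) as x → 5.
Both numerator and denominator → 0 as x → 5; this is a 0/0 indeterminate form.
Expand each to leading order near x = 5: numerator ~ 4·(x - 5), denominator ~ 4·(x - 5).
The limit of the ratio is 1.

Final answer: 1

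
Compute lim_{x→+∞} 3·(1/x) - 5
Evaluate the dominant behaviour as x → +∞; each term tends to a finite value or vanishes.
Limit = -5.

Final answer: -5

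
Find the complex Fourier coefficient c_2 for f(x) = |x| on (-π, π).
Compute the real Fourier coefficients first: a_2 = 0, b_2 = 0.
Then c_2 = (a_2 − i·b_2)/2 = 0.

Final answer: 0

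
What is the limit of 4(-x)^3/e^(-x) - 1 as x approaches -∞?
The quotient is an ∞/∞ indeterminate form as x → -∞.
Compare growth rates of the dominant terms (exponentials ≫ polynomials ≫ logarithms), or apply L'Hôpital's rule; the quotient → 0.
Adding the constant: 0 - 1 = -1. Limit = -1.

Final answer: -1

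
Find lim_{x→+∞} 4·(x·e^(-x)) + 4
Evaluate the dominant behaviour as x → +∞; each term tends to a finite value or vanishes.
Limit = 4.

Final answer: 4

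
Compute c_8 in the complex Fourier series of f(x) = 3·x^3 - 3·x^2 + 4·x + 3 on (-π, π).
Compute the real Fourier coefficients first: a_8 = -3/16, b_8 = -3·π^2/4 - 119/128.
Then c_8 = (a_8 − i·b_8)/2 = -3/32 + 119·i/256 + 3·i·π^2/8.

Final answer: -3/32 + 119·i/256 + 3·i·π^2/8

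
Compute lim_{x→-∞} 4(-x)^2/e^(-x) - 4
The quotient is an ∞/∞ indeterminate form as x → -∞.
Compare growth rates of the dominant terms (exponentials ≫ polynomials ≫ logarithms), or apply L'Hôpital's rule; the quotient → 0.
Adding the constant: 0 - 4 = -4. Limit = -4.

Final answer: -4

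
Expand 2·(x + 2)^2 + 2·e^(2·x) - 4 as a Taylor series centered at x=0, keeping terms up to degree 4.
4·x^4/3 + 8·x^3/3 + 6·x^2 + 12·x + 6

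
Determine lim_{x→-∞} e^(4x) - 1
Evaluate the dominant behaviour as x → -∞; each term tends to a finite value or vanishes.
Limit = -1.

Final answer: -1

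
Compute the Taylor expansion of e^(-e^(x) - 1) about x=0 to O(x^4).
x^3·e^(-2)/6 - x·e^(-2) + e^(-2)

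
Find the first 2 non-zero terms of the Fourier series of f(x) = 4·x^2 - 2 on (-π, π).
-16·cos(x) - 2 + 4·π^2/3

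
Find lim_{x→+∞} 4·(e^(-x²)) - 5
Evaluate the dominant behaviour as x → +∞; each term tends to a finite value or vanishes.
Limit = -5.

Final answer: -5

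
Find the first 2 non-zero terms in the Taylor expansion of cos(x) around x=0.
1 - x^2/2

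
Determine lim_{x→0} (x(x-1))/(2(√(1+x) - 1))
Both numerator and denominator → 0 as x → 0; this is a 0/0 indeterminate form.
Expand each to leading order near x = 0: numerator ~ -x, denominator ~ x.
The limit of the ratio is -1.

Final answer: -1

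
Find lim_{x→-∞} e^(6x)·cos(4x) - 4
Evaluate the dominant behaviour as x → -∞; each term tends to a finite value or vanishes.
Limit = -4.

Final answer: -4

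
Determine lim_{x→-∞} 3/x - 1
Evaluate the dominant behaviour as x → -∞; each term tends to a finite value or vanishes.
Limit = -1.

Final answer: -1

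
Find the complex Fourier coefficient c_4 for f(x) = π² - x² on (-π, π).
Compute the real Fourier coefficients first: a_4 = -1/4, b_4 = 0.
Then c_4 = (a_4 − i·b_4)/2 = -1/8.

Final answer: -1/8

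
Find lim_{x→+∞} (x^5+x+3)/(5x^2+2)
This is an ∞/∞ indeterminate form as x → +∞.
Divide numerator and denominator by x^5 and let the lower-order terms vanish; the numerator's degree 5 exceeds the denominator's degree 2, so the quotient diverges.
Limit = ∞.

Final answer: ∞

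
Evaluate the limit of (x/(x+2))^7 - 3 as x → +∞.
As x → +∞: x/(x+2) = 1/(1 + 2/x) → 1, and the 7th power of a limit-1 base also → 1; with the additive constant, 1 - 3 = -2.
Limit = -2.

Final answer: -2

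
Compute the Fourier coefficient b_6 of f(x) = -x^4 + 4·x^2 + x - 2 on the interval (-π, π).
b_6 = (1/π) ∫_{-π}^{π} f(x)·sin(6x) dx.
Evaluate the integral (use parity and integration by parts as needed): b_6 = -1/3.

Final answer: -1/3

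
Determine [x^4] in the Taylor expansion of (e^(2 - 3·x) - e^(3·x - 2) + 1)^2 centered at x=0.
Expand to order 4: (e^(2 - 3·x) - e^(3·x - 2) + 1)^2 = x^4·(-e^(-2) + 1 + e^(2))^2·(-27·e^(-2)/(4·(-e^(-2) + 1 + e^(2))) + 27·e^(2)/(4·(-e^(-2) + 1 + e^(2))) + (-9·e^(-2)/(2·(-e^(-2) + 1 + e^(2))) + 9·e^(2)/(2·(-e^(-2) + 1 + e^(2))))^2 + 2·(-9·e^(2)/(2·(-e^(-2) + 1 + e^(2))) - 9·e^(-2)/(2·(-e^(-2) + 1 + e^(2))))·(-3·e^(2)/(-e^(-2) + 1 + e^(2)) - 3·e^(-2)/(-e^(-2) + 1 + e^(2)))) + x^3·(2·(-9·e^(-2)/(2·(-e^(-2) + 1 + e^(2))) + 9·e^(2)/(2·(-e^(-2) + 1 + e^(2))))·(-3·e^(2)/(-e^(-2) + 1 + e^(2)) - 3·e^(-2)/(-e^(-2) + 1 + e^(2))) - 9·e^(2)/(-e^(-2) + 1 + e^(2)) - 9·e^(-2)/(-e^(-2) + 1 + e^(2)))·(-e^(-2) + 1 + e^(2))^2 + x^2·(-9·e^(-2)/(-e^(-2) + 1 + e^(2)) + (-3·e^(2)/(-e^(-2) + 1 + e^(2)) - 3·e^(-2)/(-e^(-2) + 1 + e^(2)))^2 + 9·e^(2)/(-e^(-2) + 1 + e^(2)))·(-e^(-2) + 1 + e^(2))^2 + x·(-6·e^(2)/(-e^(-2) + 1 + e^(2)) - 6·e^(-2)/(-e^(-2) + 1 + e^(2)))·(-e^(-2) + 1 + e^(2))^2 + (-e^(-2) + 1 + e^(2))^2 + O(x^5).
The coefficient of x^4 is (-e^(-2) + 1 + e^(2))^2·(-27·e^(-2)/(4·(-e^(-2) + 1 + e^(2))) + 27·e^(2)/(4·(-e^(-2) + 1 + e^(2))) + (-9·e^(-2)/(2·(-e^(-2) + 1 + e^(2))) + 9·e^(2)/(2·(-e^(-2) + 1 + e^(2))))^2 + 2·(-9·e^(2)/(2·(-e^(-2) + 1 + e^(2))) - 9·e^(-2)/(2·(-e^(-2) + 1 + e^(2))))·(-3·e^(2)/(-e^(-2) + 1 + e^(2)) - 3·e^(-2)/(-e^(-2) + 1 + e^(2)))).

Final answer: (-e^(-2) + 1 + e^(2))^2·(-27·e^(-2)/(4·(-e^(-2) + 1 + e^(2))) + 27·e^(2)/(4·(-e^(-2) + 1 + e^(2))) + (-9·e^(-2)/(2·(-e^(-2) + 1 + e^(2))) + 9·e^(2)/(2·(-e^(-2) + 1 + e^(2))))^2 + 2·(-9·e^(2)/(2·(-e^(-2) + 1 + e^(2))) - 9·e^(-2)/(2·(-e^(-2) + 1 + e^(2))))·(-3·e^(2)/(-e^(-2) + 1 + e^(2)) - 3·e^(-2)/(-e^(-2) + 1 + e^(2))))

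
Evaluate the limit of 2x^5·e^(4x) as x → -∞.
This is a 0·∞ indeterminate form at x → -∞.
Rewrite the product as 2x^5 / e^(-4x) (an ∞/∞ form) and apply L'Hôpital, or use the standard hierarchy e^(4|x|) ≫ |x^5| as x → -∞.
The indeterminate product → 0, so the limit = 0.

Final answer: 0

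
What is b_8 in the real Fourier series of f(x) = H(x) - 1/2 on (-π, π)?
b_8 = (1/π) ∫_{-π}^{π} f(x)·sin(8x) dx.
Evaluate the integral (use parity and integration by parts as needed): b_8 = 0.

Final answer: 0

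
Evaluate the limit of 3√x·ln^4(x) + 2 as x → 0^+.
The product is a 0·∞ indeterminate form at x → 0⁺.
Rewrite the product as 3·ln^4(x) / x^(-1/2) and apply L'Hôpital, or use the standard hierarchy x^(-1/2) ≫ |ln x|^4 as x → 0⁺.
The indeterminate product → 0, so the limit = 2.

Final answer: 2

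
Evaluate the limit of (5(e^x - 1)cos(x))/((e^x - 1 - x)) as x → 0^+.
Both numerator and denominator → 0 as x → 0^+; this is a 0/0 indeterminate form.
Expand each to leading order near x = 0: numerator ~ 5·x, denominator ~ x^2/2.
The limit of the ratio is ∞.

Final answer: ∞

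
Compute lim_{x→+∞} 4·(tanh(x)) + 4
Evaluate the dominant behaviour as x → +∞; each term tends to a finite value or vanishes.
Limit = 8.

Final answer: 8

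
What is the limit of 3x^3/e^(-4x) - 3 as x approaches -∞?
The quotient is an ∞/∞ indeterminate form as x → -∞.
Compare growth rates of the dominant terms (exponentials ≫ polynomials ≫ logarithms), or apply L'Hôpital's rule; the quotient → 0.
Adding the constant: 0 - 3 = -3. Limit = -3.

Final answer: -3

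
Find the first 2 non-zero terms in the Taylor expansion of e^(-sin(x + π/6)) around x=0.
-√(3)·x·e^(-1/2)/2 + e^(-1/2)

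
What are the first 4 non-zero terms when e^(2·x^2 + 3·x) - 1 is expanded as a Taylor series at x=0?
115·x^4/8 + 21·x^3/2 + 13·x^2/2 + 3·x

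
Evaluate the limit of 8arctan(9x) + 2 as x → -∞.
Evaluate the dominant behaviour as x → -∞; each term tends to a finite value or vanishes.
Limit = 2 - 4·π.

Final answer: 2 - 4·π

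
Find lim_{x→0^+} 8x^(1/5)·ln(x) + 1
The product is a 0·∞ indeterminate form at x → 0⁺.
Rewrite the product as 8·ln(x) / x^(-1/5) and apply L'Hôpital, or use the standard hierarchy x^(-1/5) ≫ |ln x| as x → 0⁺.
The indeterminate product → 0, so the limit = 1.

Final answer: 1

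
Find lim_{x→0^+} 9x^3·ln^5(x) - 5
The product is a 0·∞ indeterminate form at x → 0⁺.
Rewrite the product as 9·ln^5(x) / x^(-3) and apply L'Hôpital, or use the standard hierarchy x^(-3) ≫ |ln x|^5 as x → 0⁺.
The indeterminate product → 0, so the limit = -5.

Final answer: -5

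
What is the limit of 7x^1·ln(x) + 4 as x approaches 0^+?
The product is a 0·∞ indeterminate form at x → 0⁺.
Rewrite the product as 7·ln(x) / x^(-1) and apply L'Hôpital, or use the standard hierarchy x^(-1) ≫ |ln x| as x → 0⁺.
The indeterminate product → 0, so the limit = 4.

Final answer: 4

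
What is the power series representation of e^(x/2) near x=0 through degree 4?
x^4/384 + x^3/48 + x^2/8 + x/2 + 1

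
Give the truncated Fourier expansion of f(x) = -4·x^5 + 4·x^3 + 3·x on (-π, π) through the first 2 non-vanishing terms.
(-1002 - 8·π^4 + 168·π^2)·sin(x) + (-24·π^2 + 33 + 4·π^4)·sin(2·x)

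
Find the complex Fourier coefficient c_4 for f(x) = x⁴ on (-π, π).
Compute the real Fourier coefficients first: a_4 = -3/16 + π^2/2, b_4 = 0.
Then c_4 = (a_4 − i·b_4)/2 = -3/32 + π^2/4.

Final answer: -3/32 + π^2/4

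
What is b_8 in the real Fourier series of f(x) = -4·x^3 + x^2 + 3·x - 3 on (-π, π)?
b_8 = (1/π) ∫_{-π}^{π} f(x)·sin(8x) dx.
Evaluate the integral (use parity and integration by parts as needed): b_8 = -27/32 + π^2.

Final answer: -27/32 + π^2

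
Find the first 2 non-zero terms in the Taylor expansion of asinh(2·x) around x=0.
-4·x^3/3 + 2·x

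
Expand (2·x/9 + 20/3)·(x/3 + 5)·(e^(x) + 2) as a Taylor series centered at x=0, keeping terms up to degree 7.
269·x^7/22680 + 25·x^6/324 + 139·x^5/324 + 107·x^4/54 + 197·x^3/27 + 182·x^2/9 + 130·x/3 + 100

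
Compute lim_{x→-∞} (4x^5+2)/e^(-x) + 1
The quotient is an ∞/∞ indeterminate form as x → -∞.
Compare growth rates of the dominant terms (exponentials ≫ polynomials ≫ logarithms), or apply L'Hôpital's rule; the quotient → 0.
Adding the constant: 0 + 1 = 1. Limit = 1.

Final answer: 1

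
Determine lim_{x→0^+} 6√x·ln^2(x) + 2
The product is a 0·∞ indeterminate form at x → 0⁺.
Rewrite the product as 6·ln^2(x) / x^(-1/2) and apply L'Hôpital, or use the standard hierarchy x^(-1/2) ≫ |ln x|^2 as x → 0⁺.
The indeterminate product → 0, so the limit = 2.

Final answer: 2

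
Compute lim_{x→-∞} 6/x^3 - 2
Evaluate the dominant behaviour as x → -∞; each term tends to a finite value or vanishes.
Limit = -2.

Final answer: -2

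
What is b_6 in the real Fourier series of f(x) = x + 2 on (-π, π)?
b_6 = (1/π) ∫_{-π}^{π} f(x)·sin(6x) dx.
Evaluate the integral (use parity and integration by parts as needed): b_6 = -1/3.

Final answer: -1/3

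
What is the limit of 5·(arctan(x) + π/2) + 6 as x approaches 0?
Direct substitution at x = 0 gives 6 + 5·π/2.

Final answer: 6 + 5·π/2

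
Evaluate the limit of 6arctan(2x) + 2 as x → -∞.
Evaluate the dominant behaviour as x → -∞; each term tends to a finite value or vanishes.
Limit = 2 - 3·π.

Final answer: 2 - 3·π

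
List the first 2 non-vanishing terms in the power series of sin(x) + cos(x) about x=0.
x + 1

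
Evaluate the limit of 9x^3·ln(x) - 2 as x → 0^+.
The product is a 0·∞ indeterminate form at x → 0⁺.
Rewrite the product as 9·ln(x) / x^(-3) and apply L'Hôpital, or use the standard hierarchy x^(-3) ≫ |ln x| as x → 0⁺.
The indeterminate product → 0, so the limit = -2.

Final answer: -2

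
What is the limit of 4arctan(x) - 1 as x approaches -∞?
Evaluate the dominant behaviour as x → -∞; each term tends to a finite value or vanishes.
Limit = -2·π - 1.

Final answer: -2·π - 1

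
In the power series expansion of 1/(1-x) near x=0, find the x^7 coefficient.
Expand to order 7: 1/(1-x) = x^7 + x^6 + x^5 + x^4 + x^3 + x^2 + x + 1 + O(x^8).
The coefficient of x^7 is 1.

Final answer: 1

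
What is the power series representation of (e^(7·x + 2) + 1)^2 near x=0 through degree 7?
x^7·(1 + e^(2))^2·(117649·e^(2)/(360·(1 + e^(2))) + 823543·e^(4)/(40·(1 + e^(2))^2)) + x^6·(1 + e^(2))^2·(117649·e^(2)/(360·(1 + e^(2))) + 3647119·e^(4)/(360·(1 + e^(2))^2)) + x^5·(1 + e^(2))^2·(16807·e^(2)/(60·(1 + e^(2))) + 16807·e^(4)/(4·(1 + e^(2))^2)) + x^4·(1 + e^(2))^2·(2401·e^(2)/(12·(1 + e^(2))) + 16807·e^(4)/(12·(1 + e^(2))^2)) + x^3·(1 + e^(2))^2·(343·e^(2)/(3·(1 + e^(2))) + 343·e^(4)/(1 + e^(2))^2) + x^2·(1 + e^(2))^2·(49·e^(4)/(1 + e^(2))^2 + 49·e^(2)/(1 + e^(2))) + 14·x·(1 + e^(2))·e^(2) + (1 + e^(2))^2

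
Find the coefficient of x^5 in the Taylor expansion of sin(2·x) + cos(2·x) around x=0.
Expand to order 5: sin(2·x) + cos(2·x) = 4·x^5/15 + 2·x^4/3 - 4·x^3/3 - 2·x^2 + 2·x + 1 + O(x^6).
The coefficient of x^5 is 4/15.

Final answer: 4/15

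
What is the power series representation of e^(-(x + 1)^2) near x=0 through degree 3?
2·x^3·e^(-1)/3 + x^2·e^(-1) - 2·x·e^(-1) + e^(-1)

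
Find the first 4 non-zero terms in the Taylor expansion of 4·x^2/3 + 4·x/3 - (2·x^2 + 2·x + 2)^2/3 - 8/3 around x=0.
-8·x^3/3 - 8·x^2/3 - 4·x/3 - 4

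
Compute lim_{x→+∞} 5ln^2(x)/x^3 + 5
The quotient is an ∞/∞ indeterminate form as x → +∞.
The polynomial denominator x^3 dominates the logarithmic numerator (any positive power of x ≫ ln^2(x) as x → ∞), so the quotient → 0.
Adding the constant: 0 + 5 = 5. Limit = 5.

Final answer: 5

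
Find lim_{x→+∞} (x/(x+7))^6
As x → +∞: x/(x+7) = 1/(1 + 7/x) → 1, and the 6th power of a limit-1 base also → 1.
Limit = 1.

Final answer: 1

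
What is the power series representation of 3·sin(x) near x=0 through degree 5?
x^5/40 - x^3/2 + 3·x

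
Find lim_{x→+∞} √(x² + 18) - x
This is an ∞ − ∞ indeterminate form.
Multiply and divide by the conjugate √(x²+18) + x; the x² terms cancel, leaving 18/(√(x²+18)+x) → 0.
Limit = 0.

Final answer: 0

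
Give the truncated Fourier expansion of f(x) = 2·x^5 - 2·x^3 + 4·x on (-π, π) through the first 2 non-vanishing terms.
(-84·π^2 + 4·π^4 + 512)·sin(x) + (-2·π^4 - 22 + 12·π^2)·sin(2·x)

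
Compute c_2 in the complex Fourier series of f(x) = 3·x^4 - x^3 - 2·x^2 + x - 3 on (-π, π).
Compute the real Fourier coefficients first: a_2 = -11 + 6·π^2, b_2 = -5/2 + π^2.
Then c_2 = (a_2 − i·b_2)/2 = -11/2 + 3·π^2 - i·π^2/2 + 5·i/4.

Final answer: -11/2 + 3·π^2 - i·π^2/2 + 5·i/4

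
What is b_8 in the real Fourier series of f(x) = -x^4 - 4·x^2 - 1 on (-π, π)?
b_8 = (1/π) ∫_{-π}^{π} f(x)·sin(8x) dx.
Evaluate the integral (use parity and integration by parts as needed): b_8 = 0.

Final answer: 0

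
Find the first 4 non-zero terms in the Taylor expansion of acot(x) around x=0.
-x^5/5 + x^3/3 - x + π/2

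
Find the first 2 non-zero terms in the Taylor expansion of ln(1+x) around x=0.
-x^2/2 + x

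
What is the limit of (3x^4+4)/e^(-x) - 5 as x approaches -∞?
The quotient is an ∞/∞ indeterminate form as x → -∞.
Compare growth rates of the dominant terms (exponentials ≫ polynomials ≫ logarithms), or apply L'Hôpital's rule; the quotient → 0.
Adding the constant: 0 - 5 = -5. Limit = -5.

Final answer: -5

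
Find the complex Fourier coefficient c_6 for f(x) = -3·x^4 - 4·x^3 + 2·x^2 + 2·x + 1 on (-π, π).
Compute the real Fourier coefficients first: a_6 = 1/3 - 2·π^2/3, b_6 = -8/9 + 4·π^2/3.
Then c_6 = (a_6 − i·b_6)/2 = -π^2/3 + 1/6 - 2·i·π^2/3 + 4·i/9.

Final answer: -π^2/3 + 1/6 - 2·i·π^2/3 + 4·i/9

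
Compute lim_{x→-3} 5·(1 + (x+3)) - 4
Direct substitution at x = -3 gives 1.

Final answer: 1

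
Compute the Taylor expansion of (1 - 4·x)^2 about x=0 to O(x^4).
16·x^2 - 8·x + 1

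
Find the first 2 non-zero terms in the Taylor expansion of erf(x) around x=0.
-2·x^3/(3·√(π)) + 2·x/√(π)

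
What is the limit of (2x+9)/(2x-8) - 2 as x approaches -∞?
Evaluate the dominant behaviour as x → -∞; each term tends to a finite value or vanishes.
Limit = -1.

Final answer: -1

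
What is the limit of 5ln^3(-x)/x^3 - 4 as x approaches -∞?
The quotient is an ∞/∞ indeterminate form as x → -∞.
Compare growth rates of the dominant terms (exponentials ≫ polynomials ≫ logarithms), or apply L'Hôpital's rule; the quotient → 0.
Adding the constant: 0 - 4 = -4. Limit = -4.

Final answer: -4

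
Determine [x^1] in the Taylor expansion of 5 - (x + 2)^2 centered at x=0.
Expand to order 1: 5 - (x + 2)^2 = 1 - 4·x + O(x^2).
The coefficient of x^1 is -4.

Final answer: -4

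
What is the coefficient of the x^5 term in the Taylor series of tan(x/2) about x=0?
Expand to order 5: tan(x/2) = x^5/240 + x^3/24 + x/2 + O(x^6).
The coefficient of x^5 is 1/240.

Final answer: 1/240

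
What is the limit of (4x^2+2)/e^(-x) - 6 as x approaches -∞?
The quotient is an ∞/∞ indeterminate form as x → -∞.
Compare growth rates of the dominant terms (exponentials ≫ polynomials ≫ logarithms), or apply L'Hôpital's rule; the quotient → 0.
Adding the constant: 0 - 6 = -6. Limit = -6.

Final answer: -6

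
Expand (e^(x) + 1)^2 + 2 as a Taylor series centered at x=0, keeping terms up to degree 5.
17·x^5/60 + 3·x^4/4 + 5·x^3/3 + 3·x^2 + 4·x + 6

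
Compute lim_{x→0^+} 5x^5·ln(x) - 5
The product is a 0·∞ indeterminate form at x → 0⁺.
Rewrite the product as 5·ln(x) / x^(-5) and apply L'Hôpital, or use the standard hierarchy x^(-5) ≫ |ln x| as x → 0⁺.
The indeterminate product → 0, so the limit = -5.

Final answer: -5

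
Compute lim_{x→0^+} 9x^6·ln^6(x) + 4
The product is a 0·∞ indeterminate form at x → 0⁺.
Rewrite the product as 9·ln^6(x) / x^(-6) and apply L'Hôpital, or use the standard hierarchy x^(-6) ≫ |ln x|^6 as x → 0⁺.
The indeterminate product → 0, so the limit = 4.

Final answer: 4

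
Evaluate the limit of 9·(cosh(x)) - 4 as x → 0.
Direct substitution at x = 0 gives 5.

Final answer: 5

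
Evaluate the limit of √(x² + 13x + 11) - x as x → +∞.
As x → +∞: multiply by the conjugate to get (13x+11)/(√(x²+13x+11)+x); the denominator ~ 2x, so the limit is 13/2.
Limit = 13/2.

Final answer: 13/2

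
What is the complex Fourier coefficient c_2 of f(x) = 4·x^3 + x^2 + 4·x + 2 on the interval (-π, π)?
Compute the real Fourier coefficients first: a_2 = 1, b_2 = 2 - 4·π^2.
Then c_2 = (a_2 − i·b_2)/2 = 1/2 - i + 2·i·π^2.

Final answer: 1/2 - i + 2·i·π^2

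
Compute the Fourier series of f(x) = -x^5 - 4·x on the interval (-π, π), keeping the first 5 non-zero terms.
(-248 - 2·π^4 + 40·π^2)·sin(x) + (-5·π^2 + 23/2 + π^4)·sin(2·x) + (-2·π^4/3 - 296/81 + 40·π^2/27)·sin(3·x) + (-5·π^2/8 + 143/64 + π^4/2)·sin(4·x) + (-2·π^4/5 - 1048/625 + 8·π^2/25)·sin(5·x)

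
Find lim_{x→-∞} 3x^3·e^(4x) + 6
The product is a 0·∞ indeterminate form at x → -∞.
Rewrite the product as 3x^3 / e^(-4x) (an ∞/∞ form) and apply L'Hôpital, or use the standard hierarchy e^(4|x|) ≫ |x^3| as x → -∞.
The indeterminate product → 0, so the limit = 6.

Final answer: 6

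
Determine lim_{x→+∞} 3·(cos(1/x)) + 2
Evaluate the dominant behaviour as x → +∞; each term tends to a finite value or vanishes.
Limit = 5.

Final answer: 5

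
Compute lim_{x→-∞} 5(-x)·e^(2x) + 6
The product is a 0·∞ indeterminate form at x → -∞.
Rewrite the product as 5(-x) / e^(-2x) (an ∞/∞ form) and apply L'Hôpital, or use the standard hierarchy e^(2|x|) ≫ |(-x)| as x → -∞.
The indeterminate product → 0, so the limit = 6.

Final answer: 6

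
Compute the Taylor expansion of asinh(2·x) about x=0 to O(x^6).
12·x^5/5 - 4·x^3/3 + 2·x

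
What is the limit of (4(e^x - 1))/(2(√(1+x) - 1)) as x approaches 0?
Both numerator and denominator → 0 as x → 0; this is a 0/0 indeterminate form.
Expand each to leading order near x = 0: numerator ~ 4·x, denominator ~ x.
The limit of the ratio is 4.

Final answer: 4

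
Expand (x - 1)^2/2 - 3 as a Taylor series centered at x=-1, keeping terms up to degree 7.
-1 - 2·(x + 1) + (x + 1)^2/2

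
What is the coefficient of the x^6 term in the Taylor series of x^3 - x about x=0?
Expand to order 6: x^3 - x = x^3 - x + O(x^7).
The coefficient of x^6 is 0.

Final answer: 0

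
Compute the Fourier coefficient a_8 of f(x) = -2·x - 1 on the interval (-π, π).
a_8 = (1/π) ∫_{-π}^{π} f(x)·cos(8x) dx.
Evaluate the integral (use parity and integration by parts as needed): a_8 = 0.

Final answer: 0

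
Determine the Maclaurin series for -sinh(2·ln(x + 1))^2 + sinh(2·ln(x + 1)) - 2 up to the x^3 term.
6·x^3 - 5·x^2 + 2·x - 2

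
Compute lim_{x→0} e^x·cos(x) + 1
Direct substitution at x = 0 gives 2.

Final answer: 2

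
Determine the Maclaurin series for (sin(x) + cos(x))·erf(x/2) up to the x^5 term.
43·x^5/(480·√(π)) - x^4/(4·√(π)) - 7·x^3/(12·√(π)) + x^2/√(π) + x/√(π)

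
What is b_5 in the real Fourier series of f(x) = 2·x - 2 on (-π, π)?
b_5 = (1/π) ∫_{-π}^{π} f(x)·sin(5x) dx.
Evaluate the integral (use parity and integration by parts as needed): b_5 = 4/5.

Final answer: 4/5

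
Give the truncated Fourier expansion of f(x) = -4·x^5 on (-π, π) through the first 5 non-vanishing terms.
(-960 - 8·π^4 + 160·π^2)·sin(x) + (-20·π^2 + 30 + 4·π^4)·sin(2·x) + (-8·π^4/3 - 320/81 + 160·π^2/27)·sin(3·x) + (-5·π^2/2 + 15/16 + 2·π^4)·sin(4·x) + (-8·π^4/5 - 192/625 + 32·π^2/25)·sin(5·x)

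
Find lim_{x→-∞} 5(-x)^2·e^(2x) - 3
The product is a 0·∞ indeterminate form at x → -∞.
Rewrite the product as 5(-x)^2 / e^(-2x) (an ∞/∞ form) and apply L'Hôpital, or use the standard hierarchy e^(2|x|) ≫ |(-x)^2| as x → -∞.
The indeterminate product → 0, so the limit = -3.

Final answer: -3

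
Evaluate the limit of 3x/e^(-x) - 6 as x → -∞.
The quotient is an ∞/∞ indeterminate form as x → -∞.
Compare growth rates of the dominant terms (exponentials ≫ polynomials ≫ logarithms), or apply L'Hôpital's rule; the quotient → 0.
Adding the constant: 0 - 6 = -6. Limit = -6.

Final answer: -6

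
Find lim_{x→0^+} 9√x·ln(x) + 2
The product is a 0·∞ indeterminate form at x → 0⁺.
Rewrite the product as 9·ln(x) / x^(-1/2) and apply L'Hôpital, or use the standard hierarchy x^(-1/2) ≫ |ln x| as x → 0⁺.
The indeterminate product → 0, so the limit = 2.

Final answer: 2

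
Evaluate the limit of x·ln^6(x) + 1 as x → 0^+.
The product is a 0·∞ indeterminate form at x → 0⁺.
Rewrite the product as ln^6(x) / x^(-1) and apply L'Hôpital, or use the standard hierarchy x^(-1) ≫ |ln x|^6 as x → 0⁺.
The indeterminate product → 0, so the limit = 1.

Final answer: 1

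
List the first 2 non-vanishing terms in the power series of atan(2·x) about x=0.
-8·x^3/3 + 2·x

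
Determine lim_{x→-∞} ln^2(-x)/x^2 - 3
The quotient is an ∞/∞ indeterminate form as x → -∞.
Compare growth rates of the dominant terms (exponentials ≫ polynomials ≫ logarithms), or apply L'Hôpital's rule; the quotient → 0.
Adding the constant: 0 - 3 = -3. Limit = -3.

Final answer: -3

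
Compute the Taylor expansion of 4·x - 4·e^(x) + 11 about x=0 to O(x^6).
-x^5/30 - x^4/6 - 2·x^3/3 - 2·x^2 + 7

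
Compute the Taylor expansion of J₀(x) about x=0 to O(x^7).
-x^6/2304 + x^4/64 - x^2/4 + 1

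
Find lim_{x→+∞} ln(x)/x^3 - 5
The quotient is an ∞/∞ indeterminate form as x → +∞.
The polynomial denominator x^3 dominates the logarithmic numerator (any positive power of x ≫ ln(x) as x → ∞), so the quotient → 0.
Adding the constant: 0 - 5 = -5. Limit = -5.

Final answer: -5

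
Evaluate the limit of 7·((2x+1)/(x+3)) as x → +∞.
Evaluate the dominant behaviour as x → +∞; each term tends to a finite value or vanishes.
Limit = 14.

Final answer: 14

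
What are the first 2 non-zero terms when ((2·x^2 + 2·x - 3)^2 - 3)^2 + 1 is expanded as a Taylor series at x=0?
37 - 144·x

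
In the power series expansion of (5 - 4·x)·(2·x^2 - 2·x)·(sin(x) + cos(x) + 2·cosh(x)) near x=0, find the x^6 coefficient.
Expand to order 6: (5 - 4·x)·(2·x^2 - 2·x)·(sin(x) + cos(x) + 2·cosh(x)) = 7·x^6/2 - 33·x^5/4 + 8·x^4/3 - 11·x^3 + 44·x^2 - 30·x + O(x^7).
The coefficient of x^6 is 7/2.

Final answer: 7/2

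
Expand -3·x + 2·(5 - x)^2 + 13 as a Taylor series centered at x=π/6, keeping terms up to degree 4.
-23·π/6 + π^2/18 + 63 + (-23 + 2·π/3)·(x - π/6) + 2·(x - π/6)^2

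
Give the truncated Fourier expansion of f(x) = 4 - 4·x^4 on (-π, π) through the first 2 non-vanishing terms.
(-192 + 32·π^2)·cos(x) - 4·π^4/5 + 4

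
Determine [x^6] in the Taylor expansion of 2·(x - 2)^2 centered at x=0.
Expand to order 6: 2·(x - 2)^2 = 2·x^2 - 8·x + 8 + O(x^7).
The coefficient of x^6 is 0.

Final answer: 0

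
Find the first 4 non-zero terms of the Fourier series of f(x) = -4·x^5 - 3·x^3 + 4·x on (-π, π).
(-916 - 8·π^4 + 154·π^2)·sin(x) + (-17·π^2 + 43/2 + 4·π^4)·sin(2·x) + (-8·π^4/3 + 4/81 + 106·π^2/27)·sin(3·x) + (-π^2 - 13/8 + 2·π^4)·sin(4·x)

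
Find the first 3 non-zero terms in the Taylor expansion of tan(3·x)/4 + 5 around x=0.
9·x^3/4 + 3·x/4 + 5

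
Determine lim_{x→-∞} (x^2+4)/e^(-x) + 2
The quotient is an ∞/∞ indeterminate form as x → -∞.
Compare growth rates of the dominant terms (exponentials ≫ polynomials ≫ logarithms), or apply L'Hôpital's rule; the quotient → 0.
Adding the constant: 0 + 2 = 2. Limit = 2.

Final answer: 2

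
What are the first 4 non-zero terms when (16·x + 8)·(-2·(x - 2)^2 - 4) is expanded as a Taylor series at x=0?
-32·x^3 + 112·x^2 - 128·x - 96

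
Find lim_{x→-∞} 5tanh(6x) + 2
Evaluate the dominant behaviour as x → -∞; each term tends to a finite value or vanishes.
Limit = -3.

Final answer: -3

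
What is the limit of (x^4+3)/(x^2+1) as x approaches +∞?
This is an ∞/∞ indeterminate form as x → +∞.
Divide numerator and denominator by x^4 and let the lower-order terms vanish; the numerator's degree 4 exceeds the denominator's degree 2, so the quotient diverges.
Limit = ∞.

Final answer: ∞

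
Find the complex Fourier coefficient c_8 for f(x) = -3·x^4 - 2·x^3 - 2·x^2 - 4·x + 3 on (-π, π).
Compute the real Fourier coefficients first: a_8 = -3·π^2/8 - 23/256, b_8 = 61/64 + π^2/2.
Then c_8 = (a_8 − i·b_8)/2 = -3·π^2/16 - 23/512 - i·π^2/4 - 61·i/128.

Final answer: -3·π^2/16 - 23/512 - i·π^2/4 - 61·i/128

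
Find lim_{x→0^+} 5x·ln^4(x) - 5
The product is a 0·∞ indeterminate form at x → 0⁺.
Rewrite the product as 5·ln^4(x) / x^(-1) and apply L'Hôpital, or use the standard hierarchy x^(-1) ≫ |ln x|^4 as x → 0⁺.
The indeterminate product → 0, so the limit = -5.

Final answer: -5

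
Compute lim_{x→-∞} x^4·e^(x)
This is a 0·∞ indeterminate form at x → -∞.
Rewrite the product as x^4 / e^(-x) (an ∞/∞ form) and apply L'Hôpital, or use the standard hierarchy e^(|x|) ≫ |x^4| as x → -∞.
The indeterminate product → 0, so the limit = 0.

Final answer: 0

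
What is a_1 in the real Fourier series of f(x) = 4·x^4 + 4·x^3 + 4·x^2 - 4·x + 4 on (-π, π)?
a_1 = (1/π) ∫_{-π}^{π} f(x)·cos(1x) dx.
Evaluate the integral (use parity and integration by parts as needed): a_1 = 176 - 32·π^2.

Final answer: 176 - 32·π^2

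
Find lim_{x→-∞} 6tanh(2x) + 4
Evaluate the dominant behaviour as x → -∞; each term tends to a finite value or vanishes.
Limit = -2.

Final answer: -2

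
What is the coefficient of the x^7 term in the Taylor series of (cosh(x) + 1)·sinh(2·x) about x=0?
Expand to order 7: (cosh(x) + 1)·sinh(2·x) = 611·x^7/2520 + 77·x^5/60 + 11·x^3/3 + 4·x + O(x^8).
The coefficient of x^7 is 611/2520.

Final answer: 611/2520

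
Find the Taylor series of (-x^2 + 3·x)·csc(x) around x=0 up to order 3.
-x^3/6 + x^2/2 - x + 3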